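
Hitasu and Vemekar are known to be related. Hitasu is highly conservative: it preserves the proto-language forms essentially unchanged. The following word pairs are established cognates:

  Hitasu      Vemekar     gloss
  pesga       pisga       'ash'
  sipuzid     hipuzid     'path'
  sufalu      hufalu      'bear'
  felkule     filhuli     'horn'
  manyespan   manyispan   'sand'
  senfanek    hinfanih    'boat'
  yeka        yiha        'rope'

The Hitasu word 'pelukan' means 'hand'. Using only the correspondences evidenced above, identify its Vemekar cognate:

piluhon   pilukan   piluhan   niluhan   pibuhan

piluhan

pesga ~ pisga, felkule ~ filhuli — Hitasu e corresponds to Vemekar i after a consonant, before a consonant other than r, m, n, p, b, f, v.
yeka ~ yiha — Hitasu k corresponds to Vemekar h between vowels (before a back vowel).
Applying these to Hitasu 'pelukan':
  pelukan → pilukan   (e→i after a consonant, before a consonant other than r, m, n, p, b, f, v)
  pilukan → piluhan   (k→h between vowels (before a back vowel))
So the Vemekar cognate is 'piluhan'.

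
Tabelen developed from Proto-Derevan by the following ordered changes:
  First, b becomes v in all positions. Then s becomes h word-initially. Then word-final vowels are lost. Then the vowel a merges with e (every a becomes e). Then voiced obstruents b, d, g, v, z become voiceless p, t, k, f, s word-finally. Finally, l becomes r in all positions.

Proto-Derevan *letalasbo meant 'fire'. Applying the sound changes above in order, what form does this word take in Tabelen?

reteresf

Tabelen: *letalasbo
  letalasbo → letalasvo   [unconditioned shift]
  letalasvo (rule 2 does not apply)
  letalasvo → letalasv   [apocope]
  letalasv → letelesv   [vowel merger]
  letelesv → letelesf   [final devoicing]
  letelesf → reteresf   [unconditioned shift]
  giving Tabelen reteresf.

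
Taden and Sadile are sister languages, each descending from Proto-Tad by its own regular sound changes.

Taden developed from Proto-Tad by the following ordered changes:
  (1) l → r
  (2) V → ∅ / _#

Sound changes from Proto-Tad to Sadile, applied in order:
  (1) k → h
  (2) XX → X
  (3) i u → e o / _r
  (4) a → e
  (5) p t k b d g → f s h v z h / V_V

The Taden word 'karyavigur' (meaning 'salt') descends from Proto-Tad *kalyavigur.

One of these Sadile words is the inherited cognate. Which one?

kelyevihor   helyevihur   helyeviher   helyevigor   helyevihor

Sadile: *kalyavigur > halyavigur > halyavigor > helyevigor > helyevihor  (by unconditioned shift, pre-rhotic lowering, vowel merger, intervocalic lenition)
The other candidates each miss or misapply at least one Sadile change.

helyevihor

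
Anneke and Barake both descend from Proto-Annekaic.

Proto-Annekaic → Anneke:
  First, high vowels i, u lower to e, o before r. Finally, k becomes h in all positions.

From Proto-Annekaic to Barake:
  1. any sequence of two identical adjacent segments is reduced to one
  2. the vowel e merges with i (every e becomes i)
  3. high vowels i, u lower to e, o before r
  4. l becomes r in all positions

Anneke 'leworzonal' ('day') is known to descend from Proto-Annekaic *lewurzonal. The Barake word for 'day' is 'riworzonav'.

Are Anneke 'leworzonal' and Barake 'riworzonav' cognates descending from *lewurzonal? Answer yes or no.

Derive the expected Barake reflex of *lewurzonal:
Barake: *lewurzonal > liwurzonal > liworzonal > riworzonar  (by vowel merger, pre-rhotic lowering, unconditioned shift)
The regular Barake reflex would be 'riworzonar', but the attested form is 'riworzonav'. The correspondence is irregular, so they are not cognates (the Barake form has a different source).

no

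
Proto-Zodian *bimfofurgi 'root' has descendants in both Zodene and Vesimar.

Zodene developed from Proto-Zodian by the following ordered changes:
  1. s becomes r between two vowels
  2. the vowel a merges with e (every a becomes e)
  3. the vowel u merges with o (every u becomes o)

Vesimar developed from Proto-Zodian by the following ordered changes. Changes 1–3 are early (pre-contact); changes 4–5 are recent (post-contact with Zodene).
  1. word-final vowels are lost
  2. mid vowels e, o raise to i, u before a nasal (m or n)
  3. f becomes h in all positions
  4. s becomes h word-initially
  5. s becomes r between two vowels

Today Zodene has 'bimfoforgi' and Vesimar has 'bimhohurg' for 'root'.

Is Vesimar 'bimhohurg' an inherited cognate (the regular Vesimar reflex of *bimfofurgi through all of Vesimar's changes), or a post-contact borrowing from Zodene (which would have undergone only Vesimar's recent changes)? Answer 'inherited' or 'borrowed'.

If inherited, *bimfofurgi would pass through all of Vesimar's changes:
Vesimar: *bimfofurgi > bimfofurg > bimhohurg  (by apocope, unconditioned shift)
If borrowed from Zodene 'bimfoforgi' after the early changes, it would undergo only the recent ones:
  rule 4 (debuccalisation): no change (bimfoforgi)
  rule 5 (rhotacism): no change (bimfoforgi)
  ⇒ as a loan: bimfoforgi
Vesimar 'bimhohurg' matches the inherited outcome exactly, so it is an inherited cognate, not a loan.

inherited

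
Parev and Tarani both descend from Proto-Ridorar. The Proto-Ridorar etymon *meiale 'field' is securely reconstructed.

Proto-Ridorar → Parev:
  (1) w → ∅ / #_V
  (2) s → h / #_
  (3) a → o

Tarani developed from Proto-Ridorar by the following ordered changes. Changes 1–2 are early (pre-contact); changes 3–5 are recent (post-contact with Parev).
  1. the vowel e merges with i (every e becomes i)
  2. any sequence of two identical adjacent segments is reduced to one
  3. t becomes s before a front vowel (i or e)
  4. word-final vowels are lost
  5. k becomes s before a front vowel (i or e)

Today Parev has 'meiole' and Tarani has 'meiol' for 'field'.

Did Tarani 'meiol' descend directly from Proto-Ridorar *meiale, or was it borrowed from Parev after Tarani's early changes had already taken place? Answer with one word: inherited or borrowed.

borrowed

If inherited, *meiale would pass through all of Tarani's changes:
Tarani: *meiale
  meiale → miiali   [vowel merger]
  miiali → miali   [degemination]
  miali (rule 3 does not apply)
  miali → mial   [apocope]
  mial (rule 5 does not apply)
  giving Tarani mial.
If borrowed from Parev 'meiole' after the early changes, it would undergo only the recent ones:
  rule 3 (palatalisation): no change (meiole)
  rule 4 (apocope): meiole → meiol
  rule 5 (palatalisation): no change (meiol)
  ⇒ as a loan: meiol
Tarani 'meiol' matches the loan outcome 'meiol', not the inherited 'mial' — it skipped the early Tarani changes, so it was borrowed from Parev.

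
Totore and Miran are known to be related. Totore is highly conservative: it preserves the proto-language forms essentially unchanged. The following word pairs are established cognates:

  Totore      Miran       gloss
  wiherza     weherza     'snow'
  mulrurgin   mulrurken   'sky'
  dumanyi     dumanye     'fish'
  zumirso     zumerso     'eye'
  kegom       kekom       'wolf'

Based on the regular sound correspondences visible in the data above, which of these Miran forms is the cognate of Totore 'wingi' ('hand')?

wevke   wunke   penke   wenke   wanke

mulrurgin ~ mulrurken — Totore i corresponds to Miran e after a consonant, before a nasal.
mulrurgin ~ mulrurken — Totore g corresponds to Miran k after a consonant, before a front vowel.
dumanyi ~ dumanye — Totore i corresponds to Miran e word-finally.
Applying these to Totore 'wingi':
  wingi → wengi   (i→e after a consonant, before a nasal)
  wengi → wenki   (g→k after a consonant, before a front vowel)
  wenki → wenke   (i→e word-finally)
So the Miran cognate is 'wenke'.

wenke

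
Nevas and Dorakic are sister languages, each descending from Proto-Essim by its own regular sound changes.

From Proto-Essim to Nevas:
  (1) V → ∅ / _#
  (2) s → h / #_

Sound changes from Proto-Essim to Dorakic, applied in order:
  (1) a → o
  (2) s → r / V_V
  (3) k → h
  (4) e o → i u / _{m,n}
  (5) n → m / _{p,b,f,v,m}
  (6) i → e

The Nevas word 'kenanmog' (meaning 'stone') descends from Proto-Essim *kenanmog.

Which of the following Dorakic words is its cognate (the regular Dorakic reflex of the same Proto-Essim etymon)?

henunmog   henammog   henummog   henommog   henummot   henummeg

henummog

Dorakic: *kenanmog
  kenanmog → kenonmog   [vowel merger]
  kenonmog (rule 2 does not apply)
  kenonmog → henonmog   [unconditioned shift]
  henonmog → hinunmog   [pre-nasal raising]
  hinunmog → hinummog   [nasal place assimilation]
  hinummog → henummog   [vowel merger]
  giving Dorakic henummog.
Among the options, 'henummog' alone shows every Dorakic change applied in order.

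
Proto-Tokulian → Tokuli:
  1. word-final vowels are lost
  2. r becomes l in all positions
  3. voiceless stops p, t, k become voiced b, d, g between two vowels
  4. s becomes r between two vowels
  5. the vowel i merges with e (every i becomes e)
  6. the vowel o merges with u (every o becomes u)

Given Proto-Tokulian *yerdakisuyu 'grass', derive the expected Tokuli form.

Tokuli: *yerdakisuyu > yerdakisuy > yeldakisuy > yeldagisuy > yeldagiruy > yeldageruy  (by apocope, unconditioned shift, intervocalic voicing, rhotacism, vowel merger)

yeldageruy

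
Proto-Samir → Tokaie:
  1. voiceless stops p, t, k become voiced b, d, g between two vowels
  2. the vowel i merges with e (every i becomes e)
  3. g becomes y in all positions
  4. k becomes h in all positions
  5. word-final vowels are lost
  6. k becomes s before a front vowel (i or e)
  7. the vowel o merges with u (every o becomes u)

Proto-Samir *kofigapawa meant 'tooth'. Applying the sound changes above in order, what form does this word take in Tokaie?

Tokaie: *kofigapawa > kofigabawa > kofegabawa > kofeyabawa > hofeyabawa > hofeyabaw > hufeyabaw  (by intervocalic voicing, vowel merger, unconditioned shift, unconditioned shift, apocope, vowel merger)

hufeyabaw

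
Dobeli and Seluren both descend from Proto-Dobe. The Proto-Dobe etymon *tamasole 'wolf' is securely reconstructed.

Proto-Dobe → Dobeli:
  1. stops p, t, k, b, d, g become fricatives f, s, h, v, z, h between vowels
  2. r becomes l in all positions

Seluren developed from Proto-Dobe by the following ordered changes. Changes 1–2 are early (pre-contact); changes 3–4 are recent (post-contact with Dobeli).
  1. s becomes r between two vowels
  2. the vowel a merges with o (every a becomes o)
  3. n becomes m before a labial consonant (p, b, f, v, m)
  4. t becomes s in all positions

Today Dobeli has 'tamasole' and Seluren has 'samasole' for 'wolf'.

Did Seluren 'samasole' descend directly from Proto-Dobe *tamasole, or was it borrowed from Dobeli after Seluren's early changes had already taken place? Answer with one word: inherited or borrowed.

If inherited, *tamasole would pass through all of Seluren's changes:
Seluren: start from *tamasole.
  rule 1 (rhotacism): tamasole → tamarole
  rule 2 (vowel merger): tamarole → tomorole
  rule 3: no change — tomorole
  rule 4 (unconditioned shift): tomorole → somorole
  ⇒ Seluren somorole
If borrowed from Dobeli 'tamasole' after the early changes, it would undergo only the recent ones:
  rule 3 (nasal place assimilation): no change (tamasole)
  rule 4 (unconditioned shift): tamasole → samasole
  ⇒ as a loan: samasole
Seluren 'samasole' matches the loan outcome 'samasole', not the inherited 'somorole' — it skipped the early Seluren changes, so it was borrowed from Dobeli.

borrowed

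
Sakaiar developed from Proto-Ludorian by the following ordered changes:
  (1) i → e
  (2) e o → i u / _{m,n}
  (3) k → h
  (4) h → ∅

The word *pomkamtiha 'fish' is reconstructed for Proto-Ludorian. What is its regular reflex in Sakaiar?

pumamtea

Sakaiar: start from *pomkamtiha.
  rule 1 (vowel merger): pomkamtiha → pomkamteha
  rule 2 (pre-nasal raising): pomkamteha → pumkamteha
  rule 3 (unconditioned shift): pumkamteha → pumhamteha
  rule 4 (h-loss): pumhamteha → pumamtea
  ⇒ Sakaiar pumamtea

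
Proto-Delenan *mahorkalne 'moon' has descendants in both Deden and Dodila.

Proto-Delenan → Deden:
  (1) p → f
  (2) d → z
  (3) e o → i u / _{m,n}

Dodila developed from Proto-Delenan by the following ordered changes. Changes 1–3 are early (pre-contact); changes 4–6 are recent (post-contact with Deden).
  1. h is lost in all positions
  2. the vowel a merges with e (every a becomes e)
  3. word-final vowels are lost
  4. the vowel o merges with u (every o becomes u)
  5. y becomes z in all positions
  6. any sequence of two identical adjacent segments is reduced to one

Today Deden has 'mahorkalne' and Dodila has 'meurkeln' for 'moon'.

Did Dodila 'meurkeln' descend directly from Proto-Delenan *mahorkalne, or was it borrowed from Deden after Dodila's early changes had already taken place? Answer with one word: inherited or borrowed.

inherited

If inherited, *mahorkalne would pass through all of Dodila's changes:
Dodila: *mahorkalne > maorkalne > meorkelne > meorkeln > meurkeln  (by h-loss, vowel merger, apocope, vowel merger)
If borrowed from Deden 'mahorkalne' after the early changes, it would undergo only the recent ones:
  rule 4 (vowel merger): mahorkalne → mahurkalne
  rule 5 (unconditioned shift): no change (mahurkalne)
  rule 6 (degemination): no change (mahurkalne)
  ⇒ as a loan: mahurkalne
Dodila 'meurkeln' matches the inherited outcome exactly, so it is an inherited cognate, not a loan.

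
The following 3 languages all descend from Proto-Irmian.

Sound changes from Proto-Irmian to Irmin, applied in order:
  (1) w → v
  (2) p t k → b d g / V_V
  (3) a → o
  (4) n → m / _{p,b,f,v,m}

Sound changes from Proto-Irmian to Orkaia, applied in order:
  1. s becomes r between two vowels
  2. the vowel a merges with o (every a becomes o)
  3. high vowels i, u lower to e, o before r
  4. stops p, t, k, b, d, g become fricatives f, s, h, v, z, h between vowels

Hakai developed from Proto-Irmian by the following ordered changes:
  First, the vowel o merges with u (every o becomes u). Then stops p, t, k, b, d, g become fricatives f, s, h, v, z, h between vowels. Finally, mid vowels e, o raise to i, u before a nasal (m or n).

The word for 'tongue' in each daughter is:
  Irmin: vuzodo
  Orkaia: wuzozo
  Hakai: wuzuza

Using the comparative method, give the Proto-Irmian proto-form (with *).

*wuzoda

Position 6: Irmin has o, Orkaia has o, Hakai has a. Hakai preserves a here (none of its changes turn any other segment into a), so the proto-segment is *a.
Position 1: Irmin has v, Orkaia has w, Hakai has w. Orkaia preserves w here (none of its changes turn any other segment into w), so the proto-segment is *w.
Continuing position by position gives *wuzoda; check it forward:
Irmin: *wuzoda > vuzoda > vuzodo  (by unconditioned shift, vowel merger)
Orkaia: *wuzoda > wuzodo > wuzozo  (by vowel merger, intervocalic lenition)
Hakai: *wuzoda > wuzuda > wuzuza  (by vowel merger, intervocalic lenition)
*wuzoda is the unique common source.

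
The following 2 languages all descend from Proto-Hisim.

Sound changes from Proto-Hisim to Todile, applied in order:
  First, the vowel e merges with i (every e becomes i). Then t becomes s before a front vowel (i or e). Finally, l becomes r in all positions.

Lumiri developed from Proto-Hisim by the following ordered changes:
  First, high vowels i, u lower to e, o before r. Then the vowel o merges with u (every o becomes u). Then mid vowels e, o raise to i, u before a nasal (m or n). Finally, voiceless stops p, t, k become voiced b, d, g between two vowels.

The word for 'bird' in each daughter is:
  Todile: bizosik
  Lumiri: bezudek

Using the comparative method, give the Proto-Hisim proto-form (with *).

*bezotek

Position 5: Todile has s, Lumiri has d. Taking the neighbouring segments as reconstructed: Todile s could go back to *t or *s; Lumiri d could go back to *t or *d — the one source consistent with every daughter is *t.
Position 6: Todile has i, Lumiri has e. Taking the neighbouring segments as reconstructed: Todile i could go back to *e or *i; Lumiri e can only go back to *e — the one source consistent with every daughter is *e.
Position 2: Todile has i, Lumiri has e. Taking the neighbouring segments as reconstructed: Todile i could go back to *e or *i; Lumiri e can only go back to *e — the one source consistent with every daughter is *e.
Verify the candidate proto-form against each daughter:
Todile: *bezotek
  bezotek → bizotik   [vowel merger]
  bizotik → bizosik   [palatalisation]
  bizosik (rule 3 does not apply)
  giving Todile bizosik.
Lumiri: start from *bezotek.
  rule 1: no change — bezotek
  rule 2 (vowel merger): bezotek → bezutek
  rule 3: no change — bezutek
  rule 4 (intervocalic voicing): bezutek → bezudek
  ⇒ Lumiri bezudek
Only *bezotek yields all of Todile bizosik, Lumiri bezudek.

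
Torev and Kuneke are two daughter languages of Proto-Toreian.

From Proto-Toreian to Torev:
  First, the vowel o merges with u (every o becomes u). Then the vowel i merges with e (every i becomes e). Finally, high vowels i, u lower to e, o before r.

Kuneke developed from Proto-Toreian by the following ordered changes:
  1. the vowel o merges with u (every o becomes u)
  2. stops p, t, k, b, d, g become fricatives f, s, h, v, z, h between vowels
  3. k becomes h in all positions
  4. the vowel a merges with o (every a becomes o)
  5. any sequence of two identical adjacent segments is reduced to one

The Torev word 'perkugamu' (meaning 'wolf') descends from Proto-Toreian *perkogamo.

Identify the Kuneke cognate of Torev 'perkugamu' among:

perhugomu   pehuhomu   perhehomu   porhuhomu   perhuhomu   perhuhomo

perhuhomu

Kuneke: *perkogamo > perkugamu > perkuhamu > perhuhamu > perhuhomu  (by vowel merger, intervocalic lenition, unconditioned shift, vowel merger)
Among the options, 'perhuhomu' alone shows every Kuneke change applied in order.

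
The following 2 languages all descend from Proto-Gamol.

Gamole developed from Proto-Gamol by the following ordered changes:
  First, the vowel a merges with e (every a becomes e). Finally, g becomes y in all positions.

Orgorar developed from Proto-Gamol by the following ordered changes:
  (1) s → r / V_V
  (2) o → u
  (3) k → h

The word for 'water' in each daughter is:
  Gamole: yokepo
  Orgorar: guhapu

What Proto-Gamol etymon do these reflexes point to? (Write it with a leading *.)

*gokapo

Position 2: Gamole has o, Orgorar has u. Gamole preserves o here (none of its changes turn any other segment into o), so the proto-segment is *o.
Position 4: Gamole has e, Orgorar has a. Orgorar preserves a here (none of its changes turn any other segment into a), so the proto-segment is *a.
Continuing position by position gives *gokapo; check it forward:
Gamole: *gokapo > gokepo > yokepo  (by vowel merger, unconditioned shift)
Orgorar: *gokapo
  gokapo (rule 1 does not apply)
  gokapo → gukapu   [vowel merger]
  gukapu → guhapu   [unconditioned shift]
  giving Orgorar guhapu.
*gokapo is the unique common source.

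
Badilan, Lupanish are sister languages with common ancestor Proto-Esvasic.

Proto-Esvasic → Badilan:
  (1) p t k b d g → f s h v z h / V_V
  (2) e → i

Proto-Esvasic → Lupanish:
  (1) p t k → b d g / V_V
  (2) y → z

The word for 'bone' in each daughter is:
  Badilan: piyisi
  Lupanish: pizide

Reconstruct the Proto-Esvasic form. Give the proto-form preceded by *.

*piyite

Position 5: Badilan has s, Lupanish has d. Taking the neighbouring segments as reconstructed: Badilan s could go back to *t or *s; Lupanish d could go back to *t or *d — the one source consistent with every daughter is *t.
Position 3: Badilan has y, Lupanish has z. Badilan preserves y here (none of its changes turn any other segment into y), so the proto-segment is *y.
Continuing position by position gives *piyite; check it forward:
Badilan: *piyite
  piyite → piyise   [intervocalic lenition]
  piyise → piyisi   [vowel merger]
  giving Badilan piyisi.
Lupanish: start from *piyite.
  rule 1 (intervocalic voicing): piyite → piyide
  rule 2 (unconditioned shift): piyide → pizide
  ⇒ Lupanish pizide
Only *piyite yields all of Badilan piyisi, Lupanish pizide.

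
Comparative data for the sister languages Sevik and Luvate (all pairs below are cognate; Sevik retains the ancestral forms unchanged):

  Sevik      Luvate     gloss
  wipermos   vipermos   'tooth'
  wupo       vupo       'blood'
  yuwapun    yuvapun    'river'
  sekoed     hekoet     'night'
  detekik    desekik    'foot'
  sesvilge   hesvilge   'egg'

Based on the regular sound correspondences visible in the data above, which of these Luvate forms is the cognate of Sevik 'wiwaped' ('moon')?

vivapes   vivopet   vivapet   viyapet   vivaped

wipermos ~ vipermos — Sevik w corresponds to Luvate v word-initially before a front vowel.
yuwapun ~ yuvapun — Sevik w corresponds to Luvate v between vowels (before a back vowel).
sekoed ~ hekoet — Sevik d corresponds to Luvate t word-finally.
Applying these to Sevik 'wiwaped':
  wiwaped → viwaped   (w→v word-initially before a front vowel)
  viwaped → vivaped   (w→v between vowels (before a back vowel))
  vivaped → vivapet   (d→t word-finally)
So the Luvate cognate is 'vivapet'.

vivapet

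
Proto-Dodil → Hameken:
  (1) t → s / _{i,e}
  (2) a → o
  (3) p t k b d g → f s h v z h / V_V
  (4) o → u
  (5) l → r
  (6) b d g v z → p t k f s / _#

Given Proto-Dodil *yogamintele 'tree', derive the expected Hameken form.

yuhuminsere

Hameken: *yogamintele > yogaminsele > yogominsele > yohominsele > yuhuminsele > yuhuminsere  (by palatalisation, vowel merger, intervocalic lenition, vowel merger, unconditioned shift)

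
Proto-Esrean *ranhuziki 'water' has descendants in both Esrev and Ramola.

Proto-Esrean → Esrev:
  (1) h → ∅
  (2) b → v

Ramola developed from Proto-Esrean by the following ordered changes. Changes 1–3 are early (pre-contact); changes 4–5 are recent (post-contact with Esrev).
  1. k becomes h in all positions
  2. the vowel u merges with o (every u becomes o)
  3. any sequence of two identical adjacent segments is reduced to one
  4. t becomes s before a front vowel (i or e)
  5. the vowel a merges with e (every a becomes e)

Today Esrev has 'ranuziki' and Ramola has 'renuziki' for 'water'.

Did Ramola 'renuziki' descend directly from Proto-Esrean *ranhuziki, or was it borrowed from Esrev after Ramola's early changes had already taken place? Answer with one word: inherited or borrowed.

borrowed

If inherited, *ranhuziki would pass through all of Ramola's changes:
Ramola: *ranhuziki > ranhuzihi > ranhozihi > renhozihi  (by unconditioned shift, vowel merger, vowel merger)
If borrowed from Esrev 'ranuziki' after the early changes, it would undergo only the recent ones:
  rule 4 (palatalisation): no change (ranuziki)
  rule 5 (vowel merger): ranuziki → renuziki
  ⇒ as a loan: renuziki
Ramola 'renuziki' matches the loan outcome 'renuziki', not the inherited 'renhozihi' — it skipped the early Ramola changes, so it was borrowed from Esrev.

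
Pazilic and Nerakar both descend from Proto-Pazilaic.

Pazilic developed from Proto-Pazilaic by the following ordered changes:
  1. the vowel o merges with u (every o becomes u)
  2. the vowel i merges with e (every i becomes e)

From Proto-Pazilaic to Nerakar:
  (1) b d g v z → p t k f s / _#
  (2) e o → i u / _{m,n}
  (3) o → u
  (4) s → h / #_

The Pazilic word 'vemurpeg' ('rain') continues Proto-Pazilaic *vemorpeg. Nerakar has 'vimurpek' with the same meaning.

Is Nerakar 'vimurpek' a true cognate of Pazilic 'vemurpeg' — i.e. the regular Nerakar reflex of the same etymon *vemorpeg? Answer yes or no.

yes

Derive the expected Nerakar reflex of *vemorpeg:
Nerakar: start from *vemorpeg.
  rule 1 (final devoicing): vemorpeg → vemorpek
  rule 2 (pre-nasal raising): vemorpek → vimorpek
  rule 3 (vowel merger): vimorpek → vimurpek
  rule 4: no change — vimurpek
  ⇒ Nerakar vimurpek
Nerakar 'vimurpek' matches the regular reflex exactly, so the pair is cognate.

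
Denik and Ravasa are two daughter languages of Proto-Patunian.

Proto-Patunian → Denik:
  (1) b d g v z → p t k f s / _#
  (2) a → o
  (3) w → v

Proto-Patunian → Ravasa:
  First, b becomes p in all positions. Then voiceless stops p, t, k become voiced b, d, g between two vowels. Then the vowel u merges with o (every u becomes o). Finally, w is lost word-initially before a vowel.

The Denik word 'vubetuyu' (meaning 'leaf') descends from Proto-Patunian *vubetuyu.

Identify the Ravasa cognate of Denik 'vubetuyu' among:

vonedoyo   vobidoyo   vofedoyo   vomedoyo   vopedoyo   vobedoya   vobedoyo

Ravasa: start from *vubetuyu.
  rule 1 (unconditioned shift): vubetuyu → vupetuyu
  rule 2 (intervocalic voicing): vupetuyu → vubeduyu
  rule 3 (vowel merger): vubeduyu → vobedoyo
  rule 4: no change — vobedoyo
  ⇒ Ravasa vobedoyo
Only 'vobedoyo' matches the regular Ravasa development of *vubetuyu.

vobedoyo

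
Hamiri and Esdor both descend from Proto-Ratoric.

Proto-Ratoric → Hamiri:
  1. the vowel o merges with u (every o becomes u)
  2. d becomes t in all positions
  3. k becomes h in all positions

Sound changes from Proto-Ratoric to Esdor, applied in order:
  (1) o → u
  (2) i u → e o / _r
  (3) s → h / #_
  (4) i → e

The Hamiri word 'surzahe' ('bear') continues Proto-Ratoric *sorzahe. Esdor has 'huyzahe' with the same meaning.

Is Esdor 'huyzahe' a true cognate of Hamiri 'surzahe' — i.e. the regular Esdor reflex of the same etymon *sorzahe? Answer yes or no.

no

Derive the expected Esdor reflex of *sorzahe:
Esdor: *sorzahe > surzahe > sorzahe > horzahe  (by vowel merger, pre-rhotic lowering, debuccalisation)
The regular Esdor reflex would be 'horzahe', but the attested form is 'huyzahe'. The correspondence is irregular, so they are not cognates (the Esdor form has a different source).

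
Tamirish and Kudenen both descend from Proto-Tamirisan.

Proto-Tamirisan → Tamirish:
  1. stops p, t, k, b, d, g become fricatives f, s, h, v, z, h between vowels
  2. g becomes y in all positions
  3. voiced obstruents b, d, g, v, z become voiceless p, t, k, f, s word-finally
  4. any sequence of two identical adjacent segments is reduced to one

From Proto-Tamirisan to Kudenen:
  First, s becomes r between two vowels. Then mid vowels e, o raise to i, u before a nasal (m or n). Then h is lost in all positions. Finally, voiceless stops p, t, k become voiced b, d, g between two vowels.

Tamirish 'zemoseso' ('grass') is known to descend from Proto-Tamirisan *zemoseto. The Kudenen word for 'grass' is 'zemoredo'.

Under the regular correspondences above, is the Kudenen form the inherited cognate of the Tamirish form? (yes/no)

Derive the expected Kudenen reflex of *zemoseto:
Kudenen: *zemoseto > zemoreto > zimoreto > zimoredo  (by rhotacism, pre-nasal raising, intervocalic voicing)
The regular Kudenen reflex would be 'zimoredo', but the attested form is 'zemoredo'. The correspondence is irregular, so they are not cognates (the Kudenen form has a different source).

no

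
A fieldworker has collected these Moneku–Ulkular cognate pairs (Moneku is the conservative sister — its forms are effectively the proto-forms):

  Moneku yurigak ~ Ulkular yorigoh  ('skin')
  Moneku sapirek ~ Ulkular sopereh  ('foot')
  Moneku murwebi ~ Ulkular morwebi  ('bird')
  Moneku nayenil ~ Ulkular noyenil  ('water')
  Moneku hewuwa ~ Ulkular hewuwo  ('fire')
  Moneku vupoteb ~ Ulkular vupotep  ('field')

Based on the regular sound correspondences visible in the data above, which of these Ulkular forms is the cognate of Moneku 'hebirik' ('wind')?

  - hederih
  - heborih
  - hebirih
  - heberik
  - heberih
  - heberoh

heberih

sapirek ~ sopereh — Moneku i corresponds to Ulkular e after a consonant, before r.
yurigak ~ yorigoh, sapirek ~ sopereh — Moneku k corresponds to Ulkular h word-finally.
Applying these to Moneku 'hebirik':
  hebirik → heberik   (i→e after a consonant, before r)
  heberik → heberih   (k→h word-finally)
So the Ulkular cognate is 'heberih'.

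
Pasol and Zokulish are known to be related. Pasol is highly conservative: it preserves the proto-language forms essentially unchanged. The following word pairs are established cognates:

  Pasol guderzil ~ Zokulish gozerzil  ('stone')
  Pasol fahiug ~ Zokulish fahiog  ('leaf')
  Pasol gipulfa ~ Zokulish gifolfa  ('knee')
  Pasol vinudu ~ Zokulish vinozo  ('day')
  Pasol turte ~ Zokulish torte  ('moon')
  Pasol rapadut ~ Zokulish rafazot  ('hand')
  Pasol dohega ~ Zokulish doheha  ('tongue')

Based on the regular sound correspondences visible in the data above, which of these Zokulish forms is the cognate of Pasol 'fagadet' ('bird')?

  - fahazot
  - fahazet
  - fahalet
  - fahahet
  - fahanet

fahazet

dohega ~ doheha — Pasol g corresponds to Zokulish h between vowels (before a back vowel).
guderzil ~ gozerzil — Pasol d corresponds to Zokulish z between vowels (before a front vowel).
Applying these to Pasol 'fagadet':
  fagadet → fahadet   (g→h between vowels (before a back vowel))
  fahadet → fahazet   (d→z between vowels (before a front vowel))
So the Zokulish cognate is 'fahazet'.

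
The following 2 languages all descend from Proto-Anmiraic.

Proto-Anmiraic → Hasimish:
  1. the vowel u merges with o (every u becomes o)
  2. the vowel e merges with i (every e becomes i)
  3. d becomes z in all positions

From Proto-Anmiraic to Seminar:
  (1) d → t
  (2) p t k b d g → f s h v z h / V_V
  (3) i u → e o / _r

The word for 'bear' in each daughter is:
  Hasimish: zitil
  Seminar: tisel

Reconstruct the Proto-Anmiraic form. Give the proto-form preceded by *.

*ditel

Position 3: Hasimish has t, Seminar has s. Hasimish preserves t here (none of its changes turn any other segment into t), so the proto-segment is *t.
Position 4: Hasimish has i, Seminar has e. Taking the neighbouring segments as reconstructed: Hasimish i could go back to *e or *i; Seminar e can only go back to *e — the one source consistent with every daughter is *e.
Position 1: Hasimish has z, Seminar has t. Taking the neighbouring segments as reconstructed: Hasimish z could go back to *d or *z; Seminar t could go back to *t or *d — the one source consistent with every daughter is *d.
Verify the candidate proto-form against each daughter:
Hasimish: start from *ditel.
  rule 1: no change — ditel
  rule 2 (vowel merger): ditel → ditil
  rule 3 (unconditioned shift): ditil → zitil
  ⇒ Hasimish zitil
Seminar: start from *ditel.
  rule 1 (unconditioned shift): ditel → titel
  rule 2 (intervocalic lenition): titel → tisel
  rule 3: no change — tisel
  ⇒ Seminar tisel
Only *ditel yields all of Hasimish zitil, Seminar tisel.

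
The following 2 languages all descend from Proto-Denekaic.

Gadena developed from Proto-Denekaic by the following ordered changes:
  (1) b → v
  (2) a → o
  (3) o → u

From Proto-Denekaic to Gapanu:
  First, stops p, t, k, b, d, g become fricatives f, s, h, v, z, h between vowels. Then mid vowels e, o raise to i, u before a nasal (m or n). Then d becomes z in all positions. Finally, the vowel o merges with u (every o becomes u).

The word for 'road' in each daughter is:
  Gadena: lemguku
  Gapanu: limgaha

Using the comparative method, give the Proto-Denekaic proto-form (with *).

*lemgaka

Position 7: Gadena has u, Gapanu has a. Gapanu preserves a here (none of its changes turn any other segment into a), so the proto-segment is *a.
Position 5: Gadena has u, Gapanu has a. Gapanu preserves a here (none of its changes turn any other segment into a), so the proto-segment is *a.
Position 2: Gadena has e, Gapanu has i. Gadena preserves e here (none of its changes turn any other segment into e), so the proto-segment is *e.
Verify the candidate proto-form against each daughter:
Gadena: *lemgaka
  lemgaka (rule 1 does not apply)
  lemgaka → lemgoko   [vowel merger]
  lemgoko → lemguku   [vowel merger]
  giving Gadena lemguku.
Gapanu: *lemgaka > lemgaha > limgaha  (by intervocalic lenition, pre-nasal raising)
Only *lemgaka yields all of Gadena lemguku, Gapanu limgaha.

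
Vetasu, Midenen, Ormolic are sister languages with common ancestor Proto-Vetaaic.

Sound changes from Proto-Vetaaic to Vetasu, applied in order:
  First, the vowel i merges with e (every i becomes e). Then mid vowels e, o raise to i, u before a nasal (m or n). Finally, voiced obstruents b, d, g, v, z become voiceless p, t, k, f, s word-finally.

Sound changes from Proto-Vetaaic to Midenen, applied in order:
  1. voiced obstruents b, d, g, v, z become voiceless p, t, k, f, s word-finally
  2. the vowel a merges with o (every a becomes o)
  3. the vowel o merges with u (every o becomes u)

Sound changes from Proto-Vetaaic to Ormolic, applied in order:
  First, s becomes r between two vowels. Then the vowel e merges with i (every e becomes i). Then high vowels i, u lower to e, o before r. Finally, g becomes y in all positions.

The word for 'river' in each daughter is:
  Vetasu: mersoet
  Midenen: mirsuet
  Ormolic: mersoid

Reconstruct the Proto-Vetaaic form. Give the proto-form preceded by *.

*mirsoed

Position 5: Vetasu has o, Midenen has u, Ormolic has o. Vetasu preserves o here (none of its changes turn any other segment into o), so the proto-segment is *o.
Position 2: Vetasu has e, Midenen has i, Ormolic has e. Midenen preserves i here (none of its changes turn any other segment into i), so the proto-segment is *i.
Position 6: Vetasu has e, Midenen has e, Ormolic has i. Midenen preserves e here (none of its changes turn any other segment into e), so the proto-segment is *e.
Continuing position by position gives *mirsoed; check it forward:
Vetasu: *mirsoed > mersoed > mersoet  (by vowel merger, final devoicing)
Midenen: *mirsoed > mirsoet > mirsuet  (by final devoicing, vowel merger)
Ormolic: *mirsoed
  mirsoed (rule 1 does not apply)
  mirsoed → mirsoid   [vowel merger]
  mirsoid → mersoid   [pre-rhotic lowering]
  mersoid (rule 4 does not apply)
  giving Ormolic mersoid.
*mirsoed is the unique common source.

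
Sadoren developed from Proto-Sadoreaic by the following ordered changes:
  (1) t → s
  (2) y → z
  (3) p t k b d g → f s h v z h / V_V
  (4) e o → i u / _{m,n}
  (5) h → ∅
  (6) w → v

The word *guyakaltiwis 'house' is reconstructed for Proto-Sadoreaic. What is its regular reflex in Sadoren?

Sadoren: *guyakaltiwis
  guyakaltiwis → guyakalsiwis   [unconditioned shift]
  guyakalsiwis → guzakalsiwis   [unconditioned shift]
  guzakalsiwis → guzahalsiwis   [intervocalic lenition]
  guzahalsiwis (rule 4 does not apply)
  guzahalsiwis → guzaalsiwis   [h-loss]
  guzaalsiwis → guzaalsivis   [unconditioned shift]
  giving Sadoren guzaalsivis.

guzaalsivis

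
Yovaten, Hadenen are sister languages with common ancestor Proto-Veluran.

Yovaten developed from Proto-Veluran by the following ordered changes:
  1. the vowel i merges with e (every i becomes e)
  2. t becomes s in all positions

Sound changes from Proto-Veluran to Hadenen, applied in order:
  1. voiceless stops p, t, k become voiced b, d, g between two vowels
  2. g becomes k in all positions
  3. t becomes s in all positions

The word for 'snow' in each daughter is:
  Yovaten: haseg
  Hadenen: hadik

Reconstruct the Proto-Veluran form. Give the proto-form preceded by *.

Position 4: Yovaten has e, Hadenen has i. Hadenen preserves i here (none of its changes turn any other segment into i), so the proto-segment is *i.
Position 5: Yovaten has g, Hadenen has k. Yovaten preserves g here (none of its changes turn any other segment into g), so the proto-segment is *g.
Verify the candidate proto-form against each daughter:
Yovaten: start from *hatig.
  rule 1 (vowel merger): hatig → hateg
  rule 2 (unconditioned shift): hateg → haseg
  ⇒ Yovaten haseg
Hadenen: *hatig
  hatig → hadig   [intervocalic voicing]
  hadig → hadik   [unconditioned shift]
  hadik (rule 3 does not apply)
  giving Hadenen hadik.
Only *hatig yields all of Yovaten haseg, Hadenen hadik.

*hatig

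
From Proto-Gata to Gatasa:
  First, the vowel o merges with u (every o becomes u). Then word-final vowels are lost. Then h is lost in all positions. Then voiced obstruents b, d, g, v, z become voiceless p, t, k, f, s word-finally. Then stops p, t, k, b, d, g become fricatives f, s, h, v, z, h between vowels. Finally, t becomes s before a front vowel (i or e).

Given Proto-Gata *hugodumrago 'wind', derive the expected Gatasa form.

Gatasa: start from *hugodumrago.
  rule 1 (vowel merger): hugodumrago → hugudumragu
  rule 2 (apocope): hugudumragu → hugudumrag
  rule 3 (h-loss): hugudumrag → ugudumrag
  rule 4 (final devoicing): ugudumrag → ugudumrak
  rule 5 (intervocalic lenition): ugudumrak → uhuzumrak
  rule 6: no change — uhuzumrak
  ⇒ Gatasa uhuzumrak

uhuzumrak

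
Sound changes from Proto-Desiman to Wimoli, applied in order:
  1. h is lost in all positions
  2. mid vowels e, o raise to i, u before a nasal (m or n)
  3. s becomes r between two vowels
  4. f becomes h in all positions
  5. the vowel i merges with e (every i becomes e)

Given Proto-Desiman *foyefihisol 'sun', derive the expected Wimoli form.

hoyeheerol

Wimoli: start from *foyefihisol.
  rule 1 (h-loss): foyefihisol → foyefiisol
  rule 2: no change — foyefiisol
  rule 3 (rhotacism): foyefiisol → foyefiirol
  rule 4 (unconditioned shift): foyefiirol → hoyehiirol
  rule 5 (vowel merger): hoyehiirol → hoyeheerol
  ⇒ Wimoli hoyeheerol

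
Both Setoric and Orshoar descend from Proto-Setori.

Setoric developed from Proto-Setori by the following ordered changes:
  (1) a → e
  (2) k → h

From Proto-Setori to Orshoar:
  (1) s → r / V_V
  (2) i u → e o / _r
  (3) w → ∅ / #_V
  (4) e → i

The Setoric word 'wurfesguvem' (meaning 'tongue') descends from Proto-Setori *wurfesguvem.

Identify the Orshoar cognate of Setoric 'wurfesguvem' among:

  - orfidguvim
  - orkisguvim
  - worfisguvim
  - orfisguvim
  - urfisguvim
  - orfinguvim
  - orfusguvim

orfisguvim

Orshoar: *wurfesguvem
  wurfesguvem (rule 1 does not apply)
  wurfesguvem → worfesguvem   [pre-rhotic lowering]
  worfesguvem → orfesguvem   [glide loss]
  orfesguvem → orfisguvim   [vowel merger]
  giving Orshoar orfisguvim.
Among the options, 'orfisguvim' alone shows every Orshoar change applied in order.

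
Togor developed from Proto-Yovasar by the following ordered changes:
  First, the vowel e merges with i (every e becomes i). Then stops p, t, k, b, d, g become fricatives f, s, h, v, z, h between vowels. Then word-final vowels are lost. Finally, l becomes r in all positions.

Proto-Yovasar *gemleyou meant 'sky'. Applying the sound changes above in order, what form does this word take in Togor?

Togor: start from *gemleyou.
  rule 1 (vowel merger): gemleyou → gimliyou
  rule 2: no change — gimliyou
  rule 3 (apocope): gimliyou → gimliyo
  rule 4 (unconditioned shift): gimliyo → gimriyo
  ⇒ Togor gimriyo

gimriyo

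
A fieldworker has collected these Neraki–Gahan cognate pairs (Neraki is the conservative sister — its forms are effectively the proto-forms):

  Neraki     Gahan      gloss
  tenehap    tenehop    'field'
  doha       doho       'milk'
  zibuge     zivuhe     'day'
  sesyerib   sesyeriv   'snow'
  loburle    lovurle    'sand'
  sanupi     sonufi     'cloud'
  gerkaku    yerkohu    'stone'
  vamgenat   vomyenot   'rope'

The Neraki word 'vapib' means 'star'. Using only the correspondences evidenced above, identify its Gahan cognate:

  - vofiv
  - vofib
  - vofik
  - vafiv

tenehap ~ tenehop — Neraki a corresponds to Gahan o after a consonant, before a labial obstruent.
sanupi ~ sonufi — Neraki p corresponds to Gahan f between vowels (before a front vowel).
sesyerib ~ sesyeriv — Neraki b corresponds to Gahan v word-finally.
Applying these to Neraki 'vapib':
  vapib → vopib   (a→o after a consonant, before a labial obstruent)
  vopib → vofib   (p→f between vowels (before a front vowel))
  vofib → vofiv   (b→v word-finally)
So the Gahan cognate is 'vofiv'.

vofiv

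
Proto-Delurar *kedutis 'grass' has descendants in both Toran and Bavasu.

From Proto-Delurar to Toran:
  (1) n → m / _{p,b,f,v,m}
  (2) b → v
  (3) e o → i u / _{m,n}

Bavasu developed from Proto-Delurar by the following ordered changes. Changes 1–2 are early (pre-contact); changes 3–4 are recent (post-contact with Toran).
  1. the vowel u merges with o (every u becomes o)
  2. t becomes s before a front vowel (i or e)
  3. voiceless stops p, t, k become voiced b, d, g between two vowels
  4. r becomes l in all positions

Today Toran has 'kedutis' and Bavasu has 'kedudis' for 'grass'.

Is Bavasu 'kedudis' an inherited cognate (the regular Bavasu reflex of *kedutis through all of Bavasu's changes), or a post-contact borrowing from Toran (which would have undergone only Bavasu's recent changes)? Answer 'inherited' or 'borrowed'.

borrowed

If inherited, *kedutis would pass through all of Bavasu's changes:
Bavasu: start from *kedutis.
  rule 1 (vowel merger): kedutis → kedotis
  rule 2 (palatalisation): kedotis → kedosis
  rule 3: no change — kedosis
  rule 4: no change — kedosis
  ⇒ Bavasu kedosis
If borrowed from Toran 'kedutis' after the early changes, it would undergo only the recent ones:
  rule 3 (intervocalic voicing): kedutis → kedudis
  rule 4 (unconditioned shift): no change (kedudis)
  ⇒ as a loan: kedudis
Bavasu 'kedudis' matches the loan outcome 'kedudis', not the inherited 'kedosis' — it skipped the early Bavasu changes, so it was borrowed from Toran.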